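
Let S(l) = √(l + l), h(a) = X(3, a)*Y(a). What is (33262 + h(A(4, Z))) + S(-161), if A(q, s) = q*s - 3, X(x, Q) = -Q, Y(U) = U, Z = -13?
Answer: 30237 + I*√322 ≈ 30237.0 + 17.944*I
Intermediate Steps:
A(q, s) = -3 + q*s
h(a) = -a² (h(a) = (-a)*a = -a²)
S(l) = √2*√l (S(l) = √(2*l) = √2*√l)
(33262 + h(A(4, Z))) + S(-161) = (33262 - (-3 + 4*(-13))²) + √2*√(-161) = (33262 - (-3 - 52)²) + √2*(I*√161) = (33262 - 1*(-55)²) + I*√322 = (33262 - 1*3025) + I*√322 = (33262 - 3025) + I*√322 = 30237 + I*√322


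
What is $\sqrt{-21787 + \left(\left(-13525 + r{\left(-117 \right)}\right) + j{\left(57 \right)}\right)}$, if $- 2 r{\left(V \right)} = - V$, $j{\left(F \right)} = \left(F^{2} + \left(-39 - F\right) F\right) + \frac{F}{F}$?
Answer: $\frac{i \sqrt{150370}}{2} \approx 193.89 i$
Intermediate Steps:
$j{\left(F \right)} = 1 + F^{2} + F \left(-39 - F\right)$ ($j{\left(F \right)} = \left(F^{2} + F \left(-39 - F\right)\right) + 1 = 1 + F^{2} + F \left(-39 - F\right)$)
$r{\left(V \right)} = \frac{V}{2}$ ($r{\left(V \right)} = - \frac{\left(-1\right) V}{2} = \frac{V}{2}$)
$\sqrt{-21787 + \left(\left(-13525 + r{\left(-117 \right)}\right) + j{\left(57 \right)}\right)} = \sqrt{-21787 + \left(\left(-13525 + \frac{1}{2} \left(-117\right)\right) + \left(1 - 2223\right)\right)} = \sqrt{-21787 + \left(\left(-13525 - \frac{117}{2}\right) + \left(1 - 2223\right)\right)} = \sqrt{-21787 - \frac{31611}{2}} = \sqrt{- \frac{75185}{2}} = \frac{i \sqrt{150370}}{2}$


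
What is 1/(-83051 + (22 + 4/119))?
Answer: -119/9880447 ≈ -1.2044e-5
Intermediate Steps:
1/(-83051 + (22 + 4/119)) = 1/(-83051 + 2622/119) = 1/(-9880447/119) = -119/9880447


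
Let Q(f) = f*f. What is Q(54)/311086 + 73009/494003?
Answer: 12076295261/76838708629 ≈ 0.15716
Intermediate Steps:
Q(f) = f**2
Q(54)/311086 + 73009/494003 = 54**2/311086 + 73009/494003 = 2916*(1/311086) + 73009*(1/494003) = 1458/155543 + 73009/494003 = 12076295261/76838708629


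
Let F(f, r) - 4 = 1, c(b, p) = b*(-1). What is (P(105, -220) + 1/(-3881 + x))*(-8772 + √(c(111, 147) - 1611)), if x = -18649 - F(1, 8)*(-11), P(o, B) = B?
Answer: 43373162772/22475 - 4944501*I*√1722/22475 ≈ 1.9298e+6 - 9129.3*I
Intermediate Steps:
c(b, p) = -b
F(f, r) = 5 (F(f, r) = 4 + 1 = 5)
x = -18594 (x = -18649 - 5*(-11) = -18649 - 1*(-55) = -18649 + 55 = -18594)
(P(105, -220) + 1/(-3881 + x))*(-8772 + √(c(111, 147) - 1611)) = (-220 + 1/(-3881 - 18594))*(-8772 + √(-1*111 - 1611)) = (-220 + 1/(-22475))*(-8772 + √(-111 - 1611)) = (-220 - 1/22475)*(-8772 + √(-1722)) = -4944501*(-8772 + I*√1722)/22475 = 43373162772/22475 - 4944501*I*√1722/22475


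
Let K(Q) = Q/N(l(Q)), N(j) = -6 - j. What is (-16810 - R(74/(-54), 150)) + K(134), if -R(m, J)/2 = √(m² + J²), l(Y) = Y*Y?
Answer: -150970677/8981 + 2*√16403869/27 ≈ -16510.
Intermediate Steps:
l(Y) = Y²
R(m, J) = -2*√(J² + m²) (R(m, J) = -2*√(m² + J²) = -2*√(J² + m²))
K(Q) = Q/(-6 - Q²)
(-16810 - R(74/(-54), 150)) + K(134) = (-16810 - (-2)*√(150² + (74/(-54))²)) - 1*134/(6 + 134²) = (-16810 - (-2)*√(22500 + (74*(-1/54))²)) - 1*134/(6 + 17956) = (-16810 - (-2)*√(22500 + (-37/27)²)) - 1*134/17962 = (-16810 - (-2)*√(22500 + 1369/729)) - 1*134*1/17962 = (-16810 - (-2)*√(16403869/729)) - 67/8981 = (-16810 - (-2)*√16403869/27) - 67/8981 = (-16810 + 2*√16403869/27) - 67/8981 = -150970677/8981 + 2*√16403869/27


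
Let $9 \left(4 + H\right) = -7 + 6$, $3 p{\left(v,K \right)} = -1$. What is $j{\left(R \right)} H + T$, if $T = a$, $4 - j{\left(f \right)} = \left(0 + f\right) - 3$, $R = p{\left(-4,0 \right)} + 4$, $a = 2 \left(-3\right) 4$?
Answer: $- \frac{1018}{27} \approx -37.704$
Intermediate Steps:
$a = -24$ ($a = \left(-6\right) 4 = -24$)
$p{\left(v,K \right)} = - \frac{1}{3}$ ($p{\left(v,K \right)} = \frac{1}{3} \left(-1\right) = - \frac{1}{3}$)
$R = \frac{11}{3}$ ($R = - \frac{1}{3} + 4 = \frac{11}{3} \approx 3.6667$)
$j{\left(f \right)} = 7 - f$ ($j{\left(f \right)} = 4 - \left(\left(0 + f\right) - 3\right) = 4 - \left(f - 3\right) = 4 - \left(-3 + f\right) = 7 - f$)
$H = - \frac{37}{9}$ ($H = -4 + \frac{-7 + 6}{9} = -4 + \frac{1}{9} \left(-1\right) = -4 - \frac{1}{9} = - \frac{37}{9} \approx -4.1111$)
$T = -24$
$j{\left(R \right)} H + T = \left(7 - \frac{11}{3}\right) \left(- \frac{37}{9}\right) - 24 = \frac{10}{3} \left(- \frac{37}{9}\right) - 24 = - \frac{370}{27} - 24 = - \frac{1018}{27}$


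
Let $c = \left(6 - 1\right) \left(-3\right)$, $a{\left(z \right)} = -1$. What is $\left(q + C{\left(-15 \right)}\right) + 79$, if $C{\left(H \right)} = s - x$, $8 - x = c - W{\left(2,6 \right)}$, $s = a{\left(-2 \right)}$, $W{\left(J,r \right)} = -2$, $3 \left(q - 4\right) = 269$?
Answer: $\frac{452}{3} \approx 150.67$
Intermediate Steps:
$q = \frac{281}{3}$ ($q = 4 + \frac{1}{3} \cdot 269 = 4 + \frac{269}{3} = \frac{281}{3} \approx 93.667$)
$c = -15$ ($c = 5 \left(-3\right) = -15$)
$s = -1$
$x = 21$ ($x = 8 - \left(-15 - -2\right) = 8 - \left(-15 + 2\right) = 8 - -13 = 8 + 13 = 21$)
$C{\left(H \right)} = -22$ ($C{\left(H \right)} = -1 - 21 = -22$)
$\left(q + C{\left(-15 \right)}\right) + 79 = \left(\frac{281}{3} - 22\right) + 79 = \frac{215}{3} + 79 = \frac{452}{3}$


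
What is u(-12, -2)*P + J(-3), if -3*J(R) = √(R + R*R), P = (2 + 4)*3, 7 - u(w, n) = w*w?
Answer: -2466 - √6/3 ≈ -2466.8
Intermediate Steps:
u(w, n) = 7 - w² (u(w, n) = 7 - w*w = 7 - w²)
P = 18 (P = 6*3 = 18)
J(R) = -√(R + R²)/3 (J(R) = -√(R + R*R)/3 = -√(R + R²)/3)
u(-12, -2)*P + J(-3) = (7 - 1*(-12)²)*18 - √6/3 = (7 - 1*144)*18 - √6/3 = (7 - 144)*18 - √6/3 = -137*18 - √6/3 = -2466 - √6/3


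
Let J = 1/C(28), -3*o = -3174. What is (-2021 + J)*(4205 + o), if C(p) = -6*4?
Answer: -255281815/24 ≈ -1.0637e+7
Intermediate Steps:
o = 1058 (o = -⅓*(-3174) = 1058)
C(p) = -24
J = -1/24 (J = 1/(-24) = -1/24 ≈ -0.041667)
(-2021 + J)*(4205 + o) = (-2021 - 1/24)*(4205 + 1058) = -48505/24*5263 = -255281815/24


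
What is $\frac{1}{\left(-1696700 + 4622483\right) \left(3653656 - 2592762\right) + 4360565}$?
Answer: $\frac{1}{3103949990567} \approx 3.2217 \cdot 10^{-13}$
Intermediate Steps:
$\frac{1}{\left(-1696700 + 4622483\right) \left(3653656 - 2592762\right) + 4360565} = \frac{1}{2925783 \cdot 1060894 + 4360565} = \frac{1}{3103945630002 + 4360565} = \frac{1}{3103949990567}$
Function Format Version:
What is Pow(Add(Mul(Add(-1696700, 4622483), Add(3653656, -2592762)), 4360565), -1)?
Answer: Rational(1, 3103949990567) ≈ 3.2217e-13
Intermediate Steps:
Pow(Add(Mul(Add(-1696700, 4622483), Add(3653656, -2592762)), 4360565), -1) = Pow(Add(Mul(2925783, 1060894), 4360565), -1) = Pow(Add(3103945630002, 4360565), -1) = Pow(3103949990567, -1) = Rational(1, 3103949990567)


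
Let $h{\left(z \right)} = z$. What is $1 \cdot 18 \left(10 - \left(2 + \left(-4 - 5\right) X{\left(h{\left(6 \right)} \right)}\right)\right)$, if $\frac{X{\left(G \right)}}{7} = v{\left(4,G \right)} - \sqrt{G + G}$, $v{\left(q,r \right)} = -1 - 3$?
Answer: $-4392 - 2268 \sqrt{3} \approx -8320.3$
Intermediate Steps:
$v{\left(q,r \right)} = -4$ ($v{\left(q,r \right)} = -1 - 3 = -4$)
$X{\left(G \right)} = -28 - 7 \sqrt{2} \sqrt{G}$ ($X{\left(G \right)} = 7 \left(-4 - \sqrt{G + G}\right) = 7 \left(-4 - \sqrt{2 G}\right) = 7 \left(-4 - \sqrt{2} \sqrt{G}\right) = -28 - 7 \sqrt{2} \sqrt{G}$)
$1 \cdot 18 \left(10 - \left(2 + \left(-4 - 5\right) X{\left(h{\left(6 \right)} \right)}\right)\right) = 1 \cdot 18 \left(10 - \left(2 + \left(-4 - 5\right) \left(-28 - 7 \sqrt{2} \sqrt{6}\right)\right)\right) = 18 \left(10 - \left(2 + \left(-4 - 5\right) \left(-28 - 14 \sqrt{3}\right)\right)\right) = 18 \left(10 - \left(2 - 9 \left(-28 - 14 \sqrt{3}\right)\right)\right) = 18 \left(10 - \left(2 + \left(252 + 126 \sqrt{3}\right)\right)\right) = 18 \left(10 - \left(254 + 126 \sqrt{3}\right)\right) = 18 \left(-244 - 126 \sqrt{3}\right) = -4392 - 2268 \sqrt{3}$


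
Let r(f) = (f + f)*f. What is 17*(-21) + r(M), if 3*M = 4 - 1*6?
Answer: -3205/9 ≈ -356.11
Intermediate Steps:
M = -2/3 (M = (4 - 1*6)/3 = (4 - 6)/3 = (1/3)*(-2) = -2/3 ≈ -0.66667)
r(f) = 2*f**2 (r(f) = (2*f)*f = 2*f**2)
17*(-21) + r(M) = 17*(-21) + 2*(-2/3)**2 = -357 + 2*(4/9) = -357 + 8/9 = -3205/9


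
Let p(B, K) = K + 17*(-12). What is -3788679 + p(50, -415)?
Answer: -3789298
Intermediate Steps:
p(B, K) = -204 + K (p(B, K) = K - 204 = -204 + K)
-3788679 + p(50, -415) = -3788679 + (-204 - 415) = -3788679 - 619 = -3789298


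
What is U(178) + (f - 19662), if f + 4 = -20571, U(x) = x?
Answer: -40059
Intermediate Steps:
f = -20575 (f = -4 - 20571 = -20575)
U(178) + (f - 19662) = 178 + (-20575 - 19662) = 178 - 40237 = -40059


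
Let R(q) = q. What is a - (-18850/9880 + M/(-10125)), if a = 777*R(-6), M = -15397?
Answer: -3587111047/769500 ≈ -4661.6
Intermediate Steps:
a = -4662 (a = 777*(-6) = -4662)
a - (-18850/9880 + M/(-10125)) = -4662 - (-18850/9880 - 15397/(-10125)) = -4662 - (-18850*1/9880 - 15397*(-1/10125)) = -4662 - (-145/76 + 15397/10125) = -4662 - 1*(-297953/769500) = -4662 + 297953/769500 = -3587111047/769500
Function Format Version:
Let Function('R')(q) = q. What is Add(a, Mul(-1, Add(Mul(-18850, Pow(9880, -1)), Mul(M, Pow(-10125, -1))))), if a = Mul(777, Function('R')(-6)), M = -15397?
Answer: Rational(-3587111047, 769500) ≈ -4661.6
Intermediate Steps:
a = -4662 (a = Mul(777, -6) = -4662)
Add(a, Mul(-1, Add(Mul(-18850, Pow(9880, -1)), Mul(M, Pow(-10125, -1))))) = Add(-4662, Mul(-1, Add(Mul(-18850, Pow(9880, -1)), Mul(-15397, Pow(-10125, -1))))) = Add(-4662, Mul(-1, Add(Mul(-18850, Rational(1, 9880)), Mul(-15397, Rational(-1, 10125))))) = Add(-4662, Mul(-1, Add(Rational(-145, 76), Rational(15397, 10125)))) = Add(-4662, Mul(-1, Rational(-297953, 769500))) = Add(-4662, Rational(297953, 769500)) = Rational(-3587111047, 769500)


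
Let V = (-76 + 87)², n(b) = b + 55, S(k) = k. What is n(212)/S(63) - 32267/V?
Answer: -666838/2541 ≈ -262.43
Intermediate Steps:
n(b) = 55 + b
V = 121 (V = 11² = 121)
n(212)/S(63) - 32267/V = (55 + 212)/63 - 32267/121 = 267*(1/63) - 32267*1/121 = 89/21 - 32267/121 = -666838/2541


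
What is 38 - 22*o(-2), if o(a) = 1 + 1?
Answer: -6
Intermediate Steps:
o(a) = 2
38 - 22*o(-2) = 38 - 22*2 = 38 - 44 = -6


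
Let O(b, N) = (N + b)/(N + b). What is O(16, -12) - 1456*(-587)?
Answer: 854673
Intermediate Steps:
O(b, N) = 1
O(16, -12) - 1456*(-587) = 1 - 1456*(-587) = 1 + 854672 = 854673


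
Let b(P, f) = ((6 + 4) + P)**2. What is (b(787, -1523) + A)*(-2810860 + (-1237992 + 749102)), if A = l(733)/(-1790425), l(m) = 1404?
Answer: -11547034201449830/5509 ≈ -2.0960e+12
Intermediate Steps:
A = -108/137725 (A = 1404/(-1790425) = 1404*(-1/1790425) = -108/137725 ≈ -0.00078417)
b(P, f) = (10 + P)**2
(b(787, -1523) + A)*(-2810860 + (-1237992 + 749102)) = ((10 + 787)**2 - 108/137725)*(-2810860 + (-1237992 + 749102)) = (797**2 - 108/137725)*(-2810860 - 488890) = (635209 - 108/137725)*(-3299750) = (87484159417/137725)*(-3299750) = -11547034201449830/5509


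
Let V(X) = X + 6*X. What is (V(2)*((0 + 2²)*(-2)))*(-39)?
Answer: 4368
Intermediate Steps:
V(X) = 7*X
(V(2)*((0 + 2²)*(-2)))*(-39) = ((7*2)*((0 + 2²)*(-2)))*(-39) = (14*((0 + 4)*(-2)))*(-39) = (14*(4*(-2)))*(-39) = (14*(-8))*(-39) = -112*(-39) = 4368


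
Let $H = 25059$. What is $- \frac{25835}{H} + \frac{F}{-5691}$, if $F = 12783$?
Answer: $- \frac{155785394}{47536923} \approx -3.2771$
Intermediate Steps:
$- \frac{25835}{H} + \frac{F}{-5691} = - \frac{25835}{25059} + \frac{12783}{-5691} = \left(-25835\right) \frac{1}{25059} + 12783 \left(- \frac{1}{5691}\right) = - \frac{25835}{25059} - \frac{4261}{1897} = - \frac{155785394}{47536923}$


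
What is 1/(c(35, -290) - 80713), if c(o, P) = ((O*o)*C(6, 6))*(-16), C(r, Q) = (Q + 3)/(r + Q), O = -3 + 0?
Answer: -1/79453 ≈ -1.2586e-5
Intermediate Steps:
O = -3
C(r, Q) = (3 + Q)/(Q + r)
c(o, P) = 36*o (c(o, P) = ((-3*o)*((3 + 6)/(6 + 6)))*(-16) = ((-3*o)*(9/12))*(-16) = ((-3*o)*((1/12)*9))*(-16) = (-3*o*(¾))*(-16) = -9*o/4*(-16) = 36*o)
1/(c(35, -290) - 80713) = 1/(36*35 - 80713) = 1/(1260 - 80713) = 1/(-79453) = -1/79453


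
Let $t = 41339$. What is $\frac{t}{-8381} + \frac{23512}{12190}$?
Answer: $- \frac{153434169}{51082195} \approx -3.0037$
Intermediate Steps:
$\frac{t}{-8381} + \frac{23512}{12190} = \frac{41339}{-8381} + \frac{23512}{12190} = 41339 \left(- \frac{1}{8381}\right) + 23512 \cdot \frac{1}{12190} = - \frac{41339}{8381} + \frac{11756}{6095} = - \frac{153434169}{51082195}$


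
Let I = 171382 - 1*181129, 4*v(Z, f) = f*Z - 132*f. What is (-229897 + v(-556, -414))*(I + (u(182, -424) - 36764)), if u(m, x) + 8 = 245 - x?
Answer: 7275890650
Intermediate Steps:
u(m, x) = 237 - x (u(m, x) = -8 + (245 - x) = 237 - x)
v(Z, f) = -33*f + Z*f/4 (v(Z, f) = (f*Z - 132*f)/4 = (Z*f - 132*f)/4 = (-132*f + Z*f)/4 = -33*f + Z*f/4)
I = -9747 (I = 171382 - 181129 = -9747)
(-229897 + v(-556, -414))*(I + (u(182, -424) - 36764)) = (-229897 + (1/4)*(-414)*(-132 - 556))*(-9747 + ((237 - 1*(-424)) - 36764)) = (-229897 + (1/4)*(-414)*(-688))*(-9747 + ((237 + 424) - 36764)) = (-229897 + 71208)*(-9747 + (661 - 36764)) = -158689*(-9747 - 36103) = -158689*(-45850) = 7275890650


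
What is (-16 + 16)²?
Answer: 0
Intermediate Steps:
(-16 + 16)² = 0² = 0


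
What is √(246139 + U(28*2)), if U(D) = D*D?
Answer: 65*√59 ≈ 499.27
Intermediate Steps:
U(D) = D²
√(246139 + U(28*2)) = √(246139 + (28*2)²) = √(246139 + 56²) = √(246139 + 3136) = √249275 = 65*√59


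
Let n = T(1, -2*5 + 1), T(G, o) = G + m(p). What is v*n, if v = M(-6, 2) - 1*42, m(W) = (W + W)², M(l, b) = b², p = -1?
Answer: -190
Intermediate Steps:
m(W) = 4*W² (m(W) = (2*W)² = 4*W²)
T(G, o) = 4 + G (T(G, o) = G + 4*(-1)² = G + 4*1 = G + 4 = 4 + G)
n = 5 (n = 4 + 1 = 5)
v = -38 (v = 2² - 1*42 = 4 - 42 = -38)
v*n = -38*5 = -190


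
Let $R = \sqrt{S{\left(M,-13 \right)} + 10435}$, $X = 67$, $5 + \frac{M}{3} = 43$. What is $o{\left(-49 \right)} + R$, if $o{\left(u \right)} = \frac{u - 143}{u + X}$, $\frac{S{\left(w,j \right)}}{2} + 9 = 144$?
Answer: $- \frac{32}{3} + \sqrt{10705} \approx 92.798$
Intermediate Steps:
$M = 114$ ($M = -15 + 3 \cdot 43 = -15 + 129 = 114$)
$S{\left(w,j \right)} = 270$ ($S{\left(w,j \right)} = -18 + 2 \cdot 144 = -18 + 288 = 270$)
$o{\left(u \right)} = \frac{-143 + u}{67 + u}$ ($o{\left(u \right)} = \frac{u - 143}{u + 67} = \frac{-143 + u}{67 + u}$)
$R = \sqrt{10705}$ ($R = \sqrt{270 + 10435} = \sqrt{10705} \approx 103.46$)
$o{\left(-49 \right)} + R = \frac{-143 - 49}{67 - 49} + \sqrt{10705} = \frac{1}{18} \left(-192\right) + \sqrt{10705} = - \frac{32}{3} + \sqrt{10705}$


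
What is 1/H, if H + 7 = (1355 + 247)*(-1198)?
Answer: -1/1919203 ≈ -5.2105e-7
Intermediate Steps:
H = -1919203 (H = -7 + (1355 + 247)*(-1198) = -7 + 1602*(-1198) = -7 - 1919196 = -1919203)
1/H = 1/(-1919203) = -1/1919203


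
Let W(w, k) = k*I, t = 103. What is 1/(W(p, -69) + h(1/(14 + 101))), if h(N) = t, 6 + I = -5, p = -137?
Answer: 1/862 ≈ 0.0011601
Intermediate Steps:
I = -11 (I = -6 - 5 = -11)
W(w, k) = -11*k (W(w, k) = k*(-11) = -11*k)
h(N) = 103
1/(W(p, -69) + h(1/(14 + 101))) = 1/(-11*(-69) + 103) = 1/(759 + 103) = 1/862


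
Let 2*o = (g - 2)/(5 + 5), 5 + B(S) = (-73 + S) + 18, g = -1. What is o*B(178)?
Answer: -177/10 ≈ -17.700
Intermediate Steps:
B(S) = -60 + S (B(S) = -5 + ((-73 + S) + 18) = -5 + (-55 + S) = -60 + S)
o = -3/20 (o = ((-1 - 2)/(5 + 5))/2 = (-3/10)/2 = (-3*1/10)/2 = (1/2)*(-3/10) = -3/20 ≈ -0.15000)
o*B(178) = -3*(-60 + 178)/20 = -3/20*118 = -177/10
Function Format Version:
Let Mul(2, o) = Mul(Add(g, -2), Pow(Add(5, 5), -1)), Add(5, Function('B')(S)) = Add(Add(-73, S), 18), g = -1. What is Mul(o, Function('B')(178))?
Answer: Rational(-177, 10) ≈ -17.700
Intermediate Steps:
Function('B')(S) = Add(-60, S) (Function('B')(S) = Add(-5, Add(Add(-73, S), 18)) = Add(-5, Add(-55, S)) = Add(-60, S))
o = Rational(-3, 20) (o = Mul(Rational(1, 2), Mul(Add(-1, -2), Pow(Add(5, 5), -1))) = Mul(Rational(1, 2), Mul(-3, Pow(10, -1))) = Mul(Rational(1, 2), Mul(-3, Rational(1, 10))) = Mul(Rational(1, 2), Rational(-3, 10)) = Rational(-3, 20) ≈ -0.15000)
Mul(o, Function('B')(178)) = Mul(Rational(-3, 20), Add(-60, 178)) = Mul(Rational(-3, 20), 118) = Rational(-177, 10)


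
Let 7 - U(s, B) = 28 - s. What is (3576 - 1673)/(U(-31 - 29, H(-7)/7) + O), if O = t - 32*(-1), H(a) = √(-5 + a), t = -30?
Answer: -1903/79 ≈ -24.089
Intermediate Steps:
U(s, B) = -21 + s (U(s, B) = 7 - (28 - s) = 7 + (-28 + s) = -21 + s)
O = 2 (O = -30 - 32*(-1) = -30 + 32 = 2)
(3576 - 1673)/(U(-31 - 29, H(-7)/7) + O) = (3576 - 1673)/((-21 + (-31 - 29)) + 2) = 1903/((-21 - 60) + 2) = 1903/(-81 + 2) = 1903/(-79) = 1903*(-1/79) = -1903/79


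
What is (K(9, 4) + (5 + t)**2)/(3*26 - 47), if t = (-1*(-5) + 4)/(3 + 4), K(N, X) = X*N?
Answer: 3700/1519 ≈ 2.4358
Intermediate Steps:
K(N, X) = N*X
t = 9/7 (t = (5 + 4)/7 = 9*(1/7) = 9/7 ≈ 1.2857)
(K(9, 4) + (5 + t)**2)/(3*26 - 47) = (9*4 + (5 + 9/7)**2)/(3*26 - 47) = (36 + (44/7)**2)/(78 - 47) = (36 + 1936/49)/31 = (1/31)*(3700/49) = 3700/1519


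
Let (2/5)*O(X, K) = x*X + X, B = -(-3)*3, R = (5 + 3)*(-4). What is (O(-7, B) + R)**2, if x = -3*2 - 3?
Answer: 11664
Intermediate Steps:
R = -32 (R = 8*(-4) = -32)
x = -9 (x = -6 - 3 = -9)
B = 9 (B = -3*(-3) = 9)
O(X, K) = -20*X (O(X, K) = 5*(-9*X + X)/2 = 5*(-8*X)/2 = -20*X)
(O(-7, B) + R)**2 = (-20*(-7) - 32)**2 = (140 - 32)**2 = 108**2 = 11664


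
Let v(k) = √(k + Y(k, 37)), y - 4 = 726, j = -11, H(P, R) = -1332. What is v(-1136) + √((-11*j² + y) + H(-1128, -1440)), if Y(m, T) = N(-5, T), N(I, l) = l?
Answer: I*(√1099 + √1933) ≈ 77.117*I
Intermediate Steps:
Y(m, T) = T
y = 730 (y = 4 + 726 = 730)
v(k) = √(37 + k) (v(k) = √(k + 37) = √(37 + k))
v(-1136) + √((-11*j² + y) + H(-1128, -1440)) = √(37 - 1136) + √((-11*(-11)² + 730) - 1332) = √(-1099) + √((-11*121 + 730) - 1332) = I*√1099 + √((-1331 + 730) - 1332) = I*√1099 + √(-601 - 1332) = I*√1099 + √(-1933) = I*√1099 + I*√1933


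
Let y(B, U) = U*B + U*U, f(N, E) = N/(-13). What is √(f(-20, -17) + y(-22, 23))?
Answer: √4147/13 ≈ 4.9536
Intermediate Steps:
f(N, E) = -N/13 (f(N, E) = N*(-1/13) = -N/13)
y(B, U) = U² + B*U (y(B, U) = B*U + U² = U² + B*U)
√(f(-20, -17) + y(-22, 23)) = √(-1/13*(-20) + 23*(-22 + 23)) = √(20/13 + 23*1) = √(20/13 + 23) = √(319/13) = √4147/13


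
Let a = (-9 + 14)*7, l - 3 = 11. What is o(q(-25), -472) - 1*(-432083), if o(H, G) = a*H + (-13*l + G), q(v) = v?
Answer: 430554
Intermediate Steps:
l = 14 (l = 3 + 11 = 14)
a = 35 (a = 5*7 = 35)
o(H, G) = -182 + G + 35*H (o(H, G) = 35*H + (-13*14 + G) = 35*H + (-182 + G) = -182 + G + 35*H)
o(q(-25), -472) - 1*(-432083) = (-182 - 472 + 35*(-25)) - 1*(-432083) = (-182 - 472 - 875) + 432083 = -1529 + 432083 = 430554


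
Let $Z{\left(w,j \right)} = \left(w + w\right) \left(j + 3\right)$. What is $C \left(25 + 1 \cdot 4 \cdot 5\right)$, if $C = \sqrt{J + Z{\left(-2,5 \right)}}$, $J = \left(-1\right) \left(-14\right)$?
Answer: $135 i \sqrt{2} \approx 190.92 i$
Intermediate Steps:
$J = 14$
$Z{\left(w,j \right)} = 2 w \left(3 + j\right)$
$C = 3 i \sqrt{2}$ ($C = \sqrt{14 + 2 \left(-2\right) \left(3 + 5\right)} = \sqrt{14 + 2 \left(-2\right) 8} = \sqrt{14 - 32} = \sqrt{-18} = 3 i \sqrt{2} \approx 4.2426 i$)
$C \left(25 + 1 \cdot 4 \cdot 5\right) = 3 i \sqrt{2} \left(25 + 1 \cdot 4 \cdot 5\right) = 3 i \sqrt{2} \left(25 + 4 \cdot 5\right) = 3 i \sqrt{2} \left(25 + 20\right) = 3 i \sqrt{2} \cdot 45 = 135 i \sqrt{2}$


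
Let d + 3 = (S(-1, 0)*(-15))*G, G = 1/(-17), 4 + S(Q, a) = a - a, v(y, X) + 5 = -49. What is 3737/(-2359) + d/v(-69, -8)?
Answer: -1056239/721854 ≈ -1.4632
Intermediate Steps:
v(y, X) = -54 (v(y, X) = -5 - 49 = -54)
S(Q, a) = -4 (S(Q, a) = -4 + (a - a) = -4 + 0 = -4)
G = -1/17 ≈ -0.058824
d = -111/17 (d = -3 - 4*(-15)*(-1/17) = -3 + 60*(-1/17) = -3 - 60/17 = -111/17 ≈ -6.5294)
3737/(-2359) + d/v(-69, -8) = 3737/(-2359) - 111/17/(-54) = 3737*(-1/2359) - 111/17*(-1/54) = -3737/2359 + 37/306 = -1056239/721854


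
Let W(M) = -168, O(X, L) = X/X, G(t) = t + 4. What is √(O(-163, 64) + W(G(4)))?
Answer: I*√167 ≈ 12.923*I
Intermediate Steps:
G(t) = 4 + t
O(X, L) = 1
√(O(-163, 64) + W(G(4))) = √(1 - 168) = √(-167) = I*√167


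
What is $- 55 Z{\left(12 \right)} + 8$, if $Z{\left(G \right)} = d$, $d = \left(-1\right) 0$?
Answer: $8$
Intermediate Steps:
$d = 0$
$Z{\left(G \right)} = 0$
$- 55 Z{\left(12 \right)} + 8 = \left(-55\right) 0 + 8 = 0 + 8 = 8$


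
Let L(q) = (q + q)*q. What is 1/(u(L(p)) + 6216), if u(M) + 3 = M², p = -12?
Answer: 1/89157 ≈ 1.1216e-5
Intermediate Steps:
L(q) = 2*q² (L(q) = (2*q)*q = 2*q²)
u(M) = -3 + M²
1/(u(L(p)) + 6216) = 1/((-3 + (2*(-12)²)²) + 6216) = 1/((-3 + (2*144)²) + 6216) = 1/((-3 + 288²) + 6216) = 1/((-3 + 82944) + 6216) = 1/(82941 + 6216) = 1/89157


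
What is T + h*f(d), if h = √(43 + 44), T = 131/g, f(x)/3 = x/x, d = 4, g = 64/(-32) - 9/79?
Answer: -10349/167 + 3*√87 ≈ -33.988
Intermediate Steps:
g = -167/79 (g = 64*(-1/32) - 9*1/79 = -2 - 9/79 = -167/79 ≈ -2.1139)
f(x) = 3 (f(x) = 3*(x/x) = 3*1 = 3)
T = -10349/167 (T = 131/(-167/79) = 131*(-79/167) = -10349/167 ≈ -61.970)
h = √87 ≈ 9.3274
T + h*f(d) = -10349/167 + √87*3 = -10349/167 + 3*√87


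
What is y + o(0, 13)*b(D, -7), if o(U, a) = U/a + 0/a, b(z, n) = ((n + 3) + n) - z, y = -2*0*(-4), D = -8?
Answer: 0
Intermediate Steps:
y = 0 (y = 0*(-4) = 0)
b(z, n) = 3 - z + 2*n (b(z, n) = ((3 + n) + n) - z = (3 + 2*n) - z = 3 - z + 2*n)
o(U, a) = U/a (o(U, a) = U/a + 0 = U/a)
y + o(0, 13)*b(D, -7) = 0 + (0/13)*(3 - 1*(-8) + 2*(-7)) = 0 + (0*(1/13))*(3 + 8 - 14) = 0 + 0*(-3) = 0 + 0 = 0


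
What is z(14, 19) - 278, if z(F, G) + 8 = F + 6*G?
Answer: -158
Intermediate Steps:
z(F, G) = -8 + F + 6*G (z(F, G) = -8 + (F + 6*G) = -8 + F + 6*G)
z(14, 19) - 278 = (-8 + 14 + 6*19) - 278 = (-8 + 14 + 114) - 278 = 120 - 278 = -158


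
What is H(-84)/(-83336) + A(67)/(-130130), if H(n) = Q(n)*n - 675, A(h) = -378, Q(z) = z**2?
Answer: 501609807/70418920 ≈ 7.1232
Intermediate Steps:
H(n) = -675 + n**3 (H(n) = n**2*n - 675 = n**3 - 675 = -675 + n**3)
H(-84)/(-83336) + A(67)/(-130130) = (-675 + (-84)**3)/(-83336) - 378/(-130130) = (-675 - 592704)*(-1/83336) - 378*(-1/130130) = -593379*(-1/83336) + 27/9295 = 593379/83336 + 27/9295 = 501609807/70418920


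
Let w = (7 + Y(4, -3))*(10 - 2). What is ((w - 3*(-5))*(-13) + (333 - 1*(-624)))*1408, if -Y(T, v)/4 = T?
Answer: 2390784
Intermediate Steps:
Y(T, v) = -4*T
w = -72 (w = (7 - 4*4)*(10 - 2) = (7 - 16)*8 = -9*8 = -72)
((w - 3*(-5))*(-13) + (333 - 1*(-624)))*1408 = ((-72 - 3*(-5))*(-13) + (333 - 1*(-624)))*1408 = ((-72 + 15)*(-13) + (333 + 624))*1408 = (-57*(-13) + 957)*1408 = (741 + 957)*1408 = 1698*1408 = 2390784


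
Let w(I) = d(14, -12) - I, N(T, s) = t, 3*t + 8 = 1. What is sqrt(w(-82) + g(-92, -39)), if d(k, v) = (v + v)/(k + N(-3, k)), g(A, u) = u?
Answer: sqrt(50155)/35 ≈ 6.3987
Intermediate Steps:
t = -7/3 (t = -8/3 + (1/3)*1 = -8/3 + 1/3 = -7/3 ≈ -2.3333)
N(T, s) = -7/3
d(k, v) = 2*v/(-7/3 + k) (d(k, v) = (v + v)/(k - 7/3) = (2*v)/(-7/3 + k) = 2*v/(-7/3 + k))
w(I) = -72/35 - I (w(I) = 6*(-12)/(-7 + 3*14) - I = 6*(-12)/(-7 + 42) - I = 6*(-12)/35 - I = 6*(-12)*(1/35) - I = -72/35 - I)
sqrt(w(-82) + g(-92, -39)) = sqrt((-72/35 - 1*(-82)) - 39) = sqrt((-72/35 + 82) - 39) = sqrt(2798/35 - 39) = sqrt(1433/35) = sqrt(50155)/35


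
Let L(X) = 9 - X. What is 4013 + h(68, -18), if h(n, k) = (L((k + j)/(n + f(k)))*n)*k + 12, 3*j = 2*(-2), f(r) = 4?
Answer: -21959/3 ≈ -7319.7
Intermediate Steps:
j = -4/3 (j = (2*(-2))/3 = (⅓)*(-4) = -4/3 ≈ -1.3333)
h(n, k) = 12 + k*n*(9 - (-4/3 + k)/(4 + n)) (h(n, k) = ((9 - (k - 4/3)/(n + 4))*n)*k + 12 = ((9 - (-4/3 + k)/(4 + n))*n)*k + 12 = (n*(9 - (-4/3 + k)/(4 + n)))*k + 12 = k*n*(9 - (-4/3 + k)/(4 + n)) + 12 = 12 + k*n*(9 - (-4/3 + k)/(4 + n)))
4013 + h(68, -18) = 4013 + (144 + 36*68 - 1*(-18)*68*(-112 - 27*68 + 3*(-18)))/(3*(4 + 68)) = 4013 + (⅓)*(144 + 2448 - 1*(-18)*68*(-112 - 1836 - 54))/72 = 4013 + (⅓)*(1/72)*(144 + 2448 - 1*(-18)*68*(-2002)) = 4013 + (⅓)*(1/72)*(144 + 2448 - 2450448) = 4013 + (⅓)*(1/72)*(-2447856) = 4013 - 33998/3 = -21959/3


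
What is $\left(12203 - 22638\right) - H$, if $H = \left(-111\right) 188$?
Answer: $10433$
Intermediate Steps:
$H = -20868$
$\left(12203 - 22638\right) - H = \left(12203 - 22638\right) - -20868 = -10435 + 20868 = 10433$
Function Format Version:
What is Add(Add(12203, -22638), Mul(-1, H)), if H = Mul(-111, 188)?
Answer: 10433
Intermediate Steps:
H = -20868
Add(Add(12203, -22638), Mul(-1, H)) = Add(Add(12203, -22638), Mul(-1, -20868)) = Add(-10435, 20868) = 10433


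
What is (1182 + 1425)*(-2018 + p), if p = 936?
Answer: -2820774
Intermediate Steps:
(1182 + 1425)*(-2018 + p) = (1182 + 1425)*(-2018 + 936) = 2607*(-1082) = -2820774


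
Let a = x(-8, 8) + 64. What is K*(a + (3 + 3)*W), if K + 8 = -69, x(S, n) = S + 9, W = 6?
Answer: -7777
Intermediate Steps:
x(S, n) = 9 + S
a = 65 (a = (9 - 8) + 64 = 1 + 64 = 65)
K = -77 (K = -8 - 69 = -77)
K*(a + (3 + 3)*W) = -77*(65 + (3 + 3)*6) = -77*(65 + 6*6) = -77*(65 + 36) = -77*101 = -7777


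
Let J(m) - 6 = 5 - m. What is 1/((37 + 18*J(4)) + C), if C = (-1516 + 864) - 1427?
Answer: -1/1916 ≈ -0.00052192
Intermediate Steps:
J(m) = 11 - m (J(m) = 6 + (5 - m) = 11 - m)
C = -2079 (C = -652 - 1427 = -2079)
1/((37 + 18*J(4)) + C) = 1/((37 + 18*(11 - 1*4)) - 2079) = 1/((37 + 18*(11 - 4)) - 2079) = 1/((37 + 18*7) - 2079) = 1/((37 + 126) - 2079) = 1/(163 - 2079) = 1/(-1916) = -1/1916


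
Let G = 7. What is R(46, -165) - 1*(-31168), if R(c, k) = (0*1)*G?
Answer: 31168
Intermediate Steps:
R(c, k) = 0 (R(c, k) = (0*1)*7 = 0*7 = 0)
R(46, -165) - 1*(-31168) = 0 - 1*(-31168) = 0 + 31168 = 31168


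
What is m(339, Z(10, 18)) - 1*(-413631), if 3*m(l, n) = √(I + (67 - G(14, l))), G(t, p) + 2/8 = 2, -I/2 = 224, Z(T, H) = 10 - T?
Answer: 413631 + I*√1531/6 ≈ 4.1363e+5 + 6.5213*I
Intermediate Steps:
I = -448 (I = -2*224 = -448)
G(t, p) = 7/4 (G(t, p) = -¼ + 2 = 7/4)
m(l, n) = I*√1531/6 (m(l, n) = √(-448 + (67 - 1*7/4))/3 = √(-448 + (67 - 7/4))/3 = √(-448 + 261/4)/3 = √(-1531/4)/3 = (I*√1531/2)/3 = I*√1531/6)
m(339, Z(10, 18)) - 1*(-413631) = I*√1531/6 - 1*(-413631) = I*√1531/6 + 413631 = 413631 + I*√1531/6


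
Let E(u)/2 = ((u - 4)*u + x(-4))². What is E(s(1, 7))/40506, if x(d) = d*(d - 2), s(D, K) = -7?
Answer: 10201/20253 ≈ 0.50368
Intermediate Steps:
x(d) = d*(-2 + d)
E(u) = 2*(24 + u*(-4 + u))² (E(u) = 2*((u - 4)*u - 4*(-2 - 4))² = 2*((-4 + u)*u - 4*(-6))² = 2*(u*(-4 + u) + 24)² = 2*(24 + u*(-4 + u))²)
E(s(1, 7))/40506 = (2*(-24 - 1*(-7)² + 4*(-7))²)/40506 = (2*(-24 - 1*49 - 28)²)*(1/40506) = (2*(-24 - 49 - 28)²)*(1/40506) = (2*(-101)²)*(1/40506) = (2*10201)*(1/40506) = 20402*(1/40506) = 10201/20253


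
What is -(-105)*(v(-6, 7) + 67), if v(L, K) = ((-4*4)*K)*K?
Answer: -75285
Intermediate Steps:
v(L, K) = -16*K² (v(L, K) = (-16*K)*K = -16*K²)
-(-105)*(v(-6, 7) + 67) = -(-105)*(-16*7² + 67) = -(-105)*(-16*49 + 67) = -(-105)*(-784 + 67) = -(-105)*(-717) = -1*75285 = -75285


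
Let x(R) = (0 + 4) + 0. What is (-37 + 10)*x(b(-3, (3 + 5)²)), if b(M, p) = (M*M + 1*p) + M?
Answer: -108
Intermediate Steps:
b(M, p) = M + p + M² (b(M, p) = (M² + p) + M = (p + M²) + M = M + p + M²)
x(R) = 4 (x(R) = 4 + 0 = 4)
(-37 + 10)*x(b(-3, (3 + 5)²)) = (-37 + 10)*4 = -27*4 = -108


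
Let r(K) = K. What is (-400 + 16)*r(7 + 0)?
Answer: -2688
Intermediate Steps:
(-400 + 16)*r(7 + 0) = (-400 + 16)*(7 + 0) = -384*7 = -2688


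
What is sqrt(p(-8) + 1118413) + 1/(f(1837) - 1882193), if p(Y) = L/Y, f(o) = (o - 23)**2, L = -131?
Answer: 1/1408403 + sqrt(17894870)/4 ≈ 1057.6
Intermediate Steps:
f(o) = (-23 + o)**2
p(Y) = -131/Y
sqrt(p(-8) + 1118413) + 1/(f(1837) - 1882193) = sqrt(-131/(-8) + 1118413) + 1/((-23 + 1837)**2 - 1882193) = sqrt(-131*(-1/8) + 1118413) + 1/(1814**2 - 1882193) = sqrt(131/8 + 1118413) + 1/(3290596 - 1882193) = sqrt(8947435/8) + 1/1408403 = sqrt(17894870)/4 + 1/1408403 = 1/1408403 + sqrt(17894870)/4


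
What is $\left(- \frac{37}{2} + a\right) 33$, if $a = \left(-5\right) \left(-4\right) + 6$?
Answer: $\frac{495}{2} \approx 247.5$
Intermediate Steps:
$a = 26$ ($a = 20 + 6 = 26$)
$\left(- \frac{37}{2} + a\right) 33 = \left(- \frac{37}{2} + 26\right) 33 = \frac{15}{2} \cdot 33 = \frac{495}{2}$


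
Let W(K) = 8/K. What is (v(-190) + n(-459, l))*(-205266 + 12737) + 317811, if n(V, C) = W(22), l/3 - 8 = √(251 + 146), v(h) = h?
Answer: 405111415/11 ≈ 3.6828e+7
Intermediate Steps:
l = 24 + 3*√397 (l = 24 + 3*√(251 + 146) = 24 + 3*√397 ≈ 83.775)
n(V, C) = 4/11 (n(V, C) = 8/22 = 8*(1/22) = 4/11)
(v(-190) + n(-459, l))*(-205266 + 12737) + 317811 = (-190 + 4/11)*(-205266 + 12737) + 317811 = -2086/11*(-192529) + 317811 = 401615494/11 + 317811 = 405111415/11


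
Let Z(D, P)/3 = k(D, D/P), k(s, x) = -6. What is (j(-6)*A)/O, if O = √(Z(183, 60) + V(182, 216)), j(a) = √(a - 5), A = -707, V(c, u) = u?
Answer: -707*I*√2/6 ≈ -166.64*I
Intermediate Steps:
Z(D, P) = -18 (Z(D, P) = 3*(-6) = -18)
j(a) = √(-5 + a)
O = 3*√22 (O = √(-18 + 216) = √198 = 3*√22 ≈ 14.071)
(j(-6)*A)/O = (√(-5 - 6)*(-707))/((3*√22)) = (√(-11)*(-707))*(√22/66) = ((I*√11)*(-707))*(√22/66) = (-707*I*√11)*(√22/66) = -707*I*√2/6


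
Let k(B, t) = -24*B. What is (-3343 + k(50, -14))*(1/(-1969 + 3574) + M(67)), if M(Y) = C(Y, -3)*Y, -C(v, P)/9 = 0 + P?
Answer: -13190355178/1605 ≈ -8.2183e+6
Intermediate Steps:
C(v, P) = -9*P (C(v, P) = -9*(0 + P) = -9*P)
M(Y) = 27*Y (M(Y) = (-9*(-3))*Y = 27*Y)
(-3343 + k(50, -14))*(1/(-1969 + 3574) + M(67)) = (-3343 - 24*50)*(1/(-1969 + 3574) + 27*67) = (-3343 - 1200)*(1/1605 + 1809) = -4543*(1/1605 + 1809) = -4543*2903446/1605 = -13190355178/1605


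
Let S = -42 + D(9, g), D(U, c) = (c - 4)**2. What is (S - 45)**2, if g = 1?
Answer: 6084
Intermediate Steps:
D(U, c) = (-4 + c)**2
S = -33 (S = -42 + (-4 + 1)**2 = -42 + (-3)**2 = -42 + 9 = -33)
(S - 45)**2 = (-33 - 45)**2 = (-78)**2 = 6084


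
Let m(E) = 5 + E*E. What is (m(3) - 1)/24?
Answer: 13/24 ≈ 0.54167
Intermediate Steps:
m(E) = 5 + E²
(m(3) - 1)/24 = ((5 + 3²) - 1)/24 = ((5 + 9) - 1)/24 = (14 - 1)/24 = (1/24)*13 = 13/24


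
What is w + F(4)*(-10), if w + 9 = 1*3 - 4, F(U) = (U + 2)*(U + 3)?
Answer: -430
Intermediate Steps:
F(U) = (2 + U)*(3 + U)
w = -10 (w = -9 + (1*3 - 4) = -9 + (3 - 4) = -9 - 1 = -10)
w + F(4)*(-10) = -10 + (6 + 4² + 5*4)*(-10) = -10 + (6 + 16 + 20)*(-10) = -10 + 42*(-10) = -10 - 420 = -430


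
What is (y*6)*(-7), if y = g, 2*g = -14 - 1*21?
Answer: 735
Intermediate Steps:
g = -35/2 (g = (-14 - 1*21)/2 = (-14 - 21)/2 = (½)*(-35) = -35/2 ≈ -17.500)
y = -35/2 ≈ -17.500
(y*6)*(-7) = -35/2*6*(-7) = -105*(-7) = 735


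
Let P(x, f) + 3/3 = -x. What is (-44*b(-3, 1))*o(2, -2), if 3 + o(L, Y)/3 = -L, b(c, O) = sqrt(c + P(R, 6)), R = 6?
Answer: 660*I*sqrt(10) ≈ 2087.1*I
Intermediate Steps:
P(x, f) = -1 - x
b(c, O) = sqrt(-7 + c) (b(c, O) = sqrt(c + (-1 - 1*6)) = sqrt(c + (-1 - 6)) = sqrt(c - 7) = sqrt(-7 + c))
o(L, Y) = -9 - 3*L (o(L, Y) = -9 + 3*(-L) = -9 - 3*L)
(-44*b(-3, 1))*o(2, -2) = (-44*sqrt(-7 - 3))*(-9 - 3*2) = (-44*I*sqrt(10))*(-9 - 6) = -44*I*sqrt(10)*(-15) = 660*I*sqrt(10)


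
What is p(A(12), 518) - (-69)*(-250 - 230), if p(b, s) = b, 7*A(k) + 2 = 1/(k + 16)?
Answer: -6491575/196 ≈ -33120.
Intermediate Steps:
A(k) = -2/7 + 1/(7*(16 + k)) (A(k) = -2/7 + 1/(7*(k + 16)) = -2/7 + 1/(7*(16 + k)))
p(A(12), 518) - (-69)*(-250 - 230) = (-31 - 2*12)/(7*(16 + 12)) - (-69)*(-250 - 230) = (⅐)*(-31 - 24)/28 - (-69)*(-480) = (⅐)*(1/28)*(-55) - 1*33120 = -55/196 - 33120 = -6491575/196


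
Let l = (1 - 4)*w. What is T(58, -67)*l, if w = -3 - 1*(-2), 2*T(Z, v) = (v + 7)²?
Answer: 5400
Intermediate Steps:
T(Z, v) = (7 + v)²/2 (T(Z, v) = (v + 7)²/2 = (7 + v)²/2)
w = -1 (w = -3 + 2 = -1)
l = 3 (l = (1 - 4)*(-1) = -3*(-1) = 3)
T(58, -67)*l = ((7 - 67)²/2)*3 = ((½)*(-60)²)*3 = ((½)*3600)*3 = 1800*3 = 5400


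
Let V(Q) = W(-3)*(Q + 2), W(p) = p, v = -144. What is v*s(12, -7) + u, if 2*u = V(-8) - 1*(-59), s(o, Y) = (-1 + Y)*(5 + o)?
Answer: 39245/2 ≈ 19623.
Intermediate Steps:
V(Q) = -6 - 3*Q (V(Q) = -3*(Q + 2) = -3*(2 + Q) = -6 - 3*Q)
u = 77/2 (u = ((-6 - 3*(-8)) - 1*(-59))/2 = ((-6 + 24) + 59)/2 = (18 + 59)/2 = (½)*77 = 77/2 ≈ 38.500)
v*s(12, -7) + u = -144*(-5 - 1*12 + 5*(-7) - 7*12) + 77/2 = -144*(-5 - 12 - 35 - 84) + 77/2 = -144*(-136) + 77/2 = 19584 + 77/2 = 39245/2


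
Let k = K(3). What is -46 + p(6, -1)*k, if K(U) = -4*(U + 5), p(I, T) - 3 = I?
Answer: -334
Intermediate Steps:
p(I, T) = 3 + I
K(U) = -20 - 4*U (K(U) = -4*(5 + U) = -20 - 4*U)
k = -32 (k = -20 - 4*3 = -20 - 12 = -32)
-46 + p(6, -1)*k = -46 + (3 + 6)*(-32) = -46 + 9*(-32) = -46 - 288 = -334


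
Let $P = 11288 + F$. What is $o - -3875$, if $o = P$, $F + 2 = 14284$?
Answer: $29445$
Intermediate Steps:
$F = 14282$ ($F = -2 + 14284 = 14282$)
$P = 25570$ ($P = 11288 + 14282 = 25570$)
$o = 25570$
$o - -3875 = 25570 - -3875 = 25570 + \left(-16944 + 20819\right) = 25570 + 3875 = 29445$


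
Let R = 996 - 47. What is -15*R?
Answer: -14235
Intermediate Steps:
R = 949
-15*R = -15*949 = -14235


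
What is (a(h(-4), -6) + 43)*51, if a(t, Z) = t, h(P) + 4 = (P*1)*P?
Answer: 2805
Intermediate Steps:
h(P) = -4 + P² (h(P) = -4 + (P*1)*P = -4 + P*P = -4 + P²)
(a(h(-4), -6) + 43)*51 = ((-4 + (-4)²) + 43)*51 = ((-4 + 16) + 43)*51 = (12 + 43)*51 = 55*51 = 2805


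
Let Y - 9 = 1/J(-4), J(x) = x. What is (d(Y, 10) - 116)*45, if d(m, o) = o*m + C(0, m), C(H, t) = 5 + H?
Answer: -2115/2 ≈ -1057.5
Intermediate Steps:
Y = 35/4 (Y = 9 + 1/(-4) = 9 - ¼ = 35/4 ≈ 8.7500)
d(m, o) = 5 + m*o (d(m, o) = o*m + (5 + 0) = m*o + 5 = 5 + m*o)
(d(Y, 10) - 116)*45 = ((5 + (35/4)*10) - 116)*45 = ((5 + 175/2) - 116)*45 = (185/2 - 116)*45 = -47/2*45 = -2115/2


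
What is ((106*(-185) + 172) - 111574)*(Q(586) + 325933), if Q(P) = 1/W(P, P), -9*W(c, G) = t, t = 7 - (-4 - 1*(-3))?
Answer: -85401973615/2 ≈ -4.2701e+10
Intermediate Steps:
t = 8 (t = 7 - (-4 + 3) = 7 - 1*(-1) = 7 + 1 = 8)
W(c, G) = -8/9 (W(c, G) = -1/9*8 = -8/9)
Q(P) = -9/8 (Q(P) = 1/(-8/9) = -9/8)
((106*(-185) + 172) - 111574)*(Q(586) + 325933) = ((106*(-185) + 172) - 111574)*(-9/8 + 325933) = ((-19610 + 172) - 111574)*(2607455/8) = (-19438 - 111574)*(2607455/8) = -131012*2607455/8 = -85401973615/2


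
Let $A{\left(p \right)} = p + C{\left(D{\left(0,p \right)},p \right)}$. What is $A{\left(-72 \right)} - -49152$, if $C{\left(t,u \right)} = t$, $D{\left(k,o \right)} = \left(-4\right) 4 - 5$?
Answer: $49059$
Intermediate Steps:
$D{\left(k,o \right)} = -21$ ($D{\left(k,o \right)} = -16 - 5 = -21$)
$A{\left(p \right)} = -21 + p$ ($A{\left(p \right)} = p - 21 = -21 + p$)
$A{\left(-72 \right)} - -49152 = \left(-21 - 72\right) - -49152 = -93 + 49152 = 49059$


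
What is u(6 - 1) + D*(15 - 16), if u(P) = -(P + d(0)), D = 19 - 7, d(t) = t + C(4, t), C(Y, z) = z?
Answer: -17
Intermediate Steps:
d(t) = 2*t (d(t) = t + t = 2*t)
D = 12
u(P) = -P (u(P) = -(P + 2*0) = -(P + 0) = -P)
u(6 - 1) + D*(15 - 16) = -(6 - 1) + 12*(15 - 16) = -1*5 + 12*(-1) = -5 - 12 = -17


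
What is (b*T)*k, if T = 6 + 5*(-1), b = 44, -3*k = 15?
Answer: -220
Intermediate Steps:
k = -5 (k = -⅓*15 = -5)
T = 1 (T = 6 - 5 = 1)
(b*T)*k = (44*1)*(-5) = 44*(-5) = -220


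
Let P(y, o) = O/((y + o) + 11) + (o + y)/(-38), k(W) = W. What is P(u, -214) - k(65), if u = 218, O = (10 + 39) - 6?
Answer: -17738/285 ≈ -62.239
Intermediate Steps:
O = 43 (O = 49 - 6 = 43)
P(y, o) = 43/(11 + o + y) - o/38 - y/38 (P(y, o) = 43/((y + o) + 11) + (o + y)/(-38) = 43/((o + y) + 11) + (o + y)*(-1/38) = 43/(11 + o + y) + (-o/38 - y/38) = 43/(11 + o + y) - o/38 - y/38)
P(u, -214) - k(65) = (1634 - 1*(-214)**2 - 1*218**2 - 11*(-214) - 11*218 - 2*(-214)*218)/(38*(11 - 214 + 218)) - 1*65 = (1/38)*(1634 - 1*45796 - 1*47524 + 2354 - 2398 + 93304)/15 - 65 = (1/38)*(1/15)*(1634 - 45796 - 47524 + 2354 - 2398 + 93304) - 65 = (1/38)*(1/15)*1574 - 65 = 787/285 - 65 = -17738/285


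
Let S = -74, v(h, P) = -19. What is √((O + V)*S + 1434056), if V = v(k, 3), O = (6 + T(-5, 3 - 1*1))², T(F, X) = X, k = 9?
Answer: √1430726 ≈ 1196.1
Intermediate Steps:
O = 64 (O = (6 + (3 - 1*1))² = (6 + (3 - 1))² = (6 + 2)² = 8² = 64)
V = -19
√((O + V)*S + 1434056) = √((64 - 19)*(-74) + 1434056) = √(45*(-74) + 1434056) = √(-3330 + 1434056) = √1430726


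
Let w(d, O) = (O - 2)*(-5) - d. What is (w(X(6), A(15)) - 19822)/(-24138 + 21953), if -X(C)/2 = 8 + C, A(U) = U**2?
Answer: 20909/2185 ≈ 9.5693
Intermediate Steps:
X(C) = -16 - 2*C (X(C) = -2*(8 + C) = -16 - 2*C)
w(d, O) = 10 - d - 5*O (w(d, O) = (-2 + O)*(-5) - d = (10 - 5*O) - d = 10 - d - 5*O)
(w(X(6), A(15)) - 19822)/(-24138 + 21953) = ((10 - (-16 - 2*6) - 5*15**2) - 19822)/(-24138 + 21953) = ((10 - (-16 - 12) - 5*225) - 19822)/(-2185) = ((10 - 1*(-28) - 1125) - 19822)*(-1/2185) = ((10 + 28 - 1125) - 19822)*(-1/2185) = (-1087 - 19822)*(-1/2185) = -20909*(-1/2185) = 20909/2185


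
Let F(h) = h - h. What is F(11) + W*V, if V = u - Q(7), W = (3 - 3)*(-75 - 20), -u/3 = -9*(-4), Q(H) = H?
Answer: 0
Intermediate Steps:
F(h) = 0
u = -108 (u = -(-27)*(-4) = -3*36 = -108)
W = 0 (W = 0*(-95) = 0)
V = -115 (V = -108 - 1*7 = -108 - 7 = -115)
F(11) + W*V = 0 + 0*(-115) = 0 + 0 = 0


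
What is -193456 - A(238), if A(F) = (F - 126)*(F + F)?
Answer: -246768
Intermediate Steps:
A(F) = 2*F*(-126 + F) (A(F) = (-126 + F)*(2*F) = 2*F*(-126 + F))
-193456 - A(238) = -193456 - 2*238*(-126 + 238) = -193456 - 2*238*112 = -193456 - 1*53312 = -193456 - 53312 = -246768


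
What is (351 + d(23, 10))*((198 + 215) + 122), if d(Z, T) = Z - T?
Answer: 194740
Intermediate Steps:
(351 + d(23, 10))*((198 + 215) + 122) = (351 + (23 - 1*10))*((198 + 215) + 122) = (351 + (23 - 10))*(413 + 122) = (351 + 13)*535 = 364*535 = 194740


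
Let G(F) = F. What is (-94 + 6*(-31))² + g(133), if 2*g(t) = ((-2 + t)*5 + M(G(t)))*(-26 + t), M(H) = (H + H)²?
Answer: 7797777/2 ≈ 3.8989e+6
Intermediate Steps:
M(H) = 4*H² (M(H) = (2*H)² = 4*H²)
g(t) = (-26 + t)*(-10 + 4*t² + 5*t)/2 (g(t) = (((-2 + t)*5 + 4*t²)*(-26 + t))/2 = (((-10 + 5*t) + 4*t²)*(-26 + t))/2 = ((-10 + 4*t² + 5*t)*(-26 + t))/2 = ((-26 + t)*(-10 + 4*t² + 5*t))/2 = (-26 + t)*(-10 + 4*t² + 5*t)/2)
(-94 + 6*(-31))² + g(133) = (-94 + 6*(-31))² + (130 - 70*133 + 2*133³ - 99/2*133²) = (-94 - 186)² + (130 - 9310 + 2*2352637 - 99/2*17689) = (-280)² + (130 - 9310 + 4705274 - 1751211/2) = 78400 + 7640977/2 = 7797777/2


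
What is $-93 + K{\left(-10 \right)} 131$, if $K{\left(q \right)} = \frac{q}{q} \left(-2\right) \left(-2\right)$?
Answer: $431$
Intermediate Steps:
$K{\left(q \right)} = 4$ ($K{\left(q \right)} = 1 \left(-2\right) \left(-2\right) = \left(-2\right) \left(-2\right) = 4$)
$-93 + K{\left(-10 \right)} 131 = -93 + 4 \cdot 131 = -93 + 524 = 431$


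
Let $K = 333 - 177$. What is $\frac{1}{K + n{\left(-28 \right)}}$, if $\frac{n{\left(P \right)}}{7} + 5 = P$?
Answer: $- \frac{1}{75} \approx -0.013333$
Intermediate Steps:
$n{\left(P \right)} = -35 + 7 P$
$K = 156$
$\frac{1}{K + n{\left(-28 \right)}} = \frac{1}{156 + \left(-35 + 7 \left(-28\right)\right)} = \frac{1}{156 - 231} = \frac{1}{-75} = - \frac{1}{75}$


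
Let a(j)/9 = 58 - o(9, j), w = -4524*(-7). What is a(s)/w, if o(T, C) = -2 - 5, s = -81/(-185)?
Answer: 15/812 ≈ 0.018473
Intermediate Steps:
w = 31668
s = 81/185 (s = -81*(-1/185) = 81/185 ≈ 0.43784)
o(T, C) = -7
a(j) = 585 (a(j) = 9*(58 - 1*(-7)) = 9*(58 + 7) = 9*65 = 585)
a(s)/w = 585/31668 = 585*(1/31668) = 15/812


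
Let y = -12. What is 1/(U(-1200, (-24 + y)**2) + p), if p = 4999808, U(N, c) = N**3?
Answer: -1/1723000192 ≈ -5.8038e-10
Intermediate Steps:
1/(U(-1200, (-24 + y)**2) + p) = 1/((-1200)**3 + 4999808) = 1/(-1728000000 + 4999808) = 1/(-1723000192) = -1/1723000192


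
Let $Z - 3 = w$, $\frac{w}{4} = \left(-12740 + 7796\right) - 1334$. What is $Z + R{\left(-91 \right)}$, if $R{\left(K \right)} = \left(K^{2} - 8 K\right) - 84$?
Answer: $-16184$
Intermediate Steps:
$w = -25112$ ($w = 4 \left(\left(-12740 + 7796\right) - 1334\right) = 4 \left(-4944 - 1334\right) = 4 \left(-6278\right) = -25112$)
$Z = -25109$ ($Z = 3 - 25112 = -25109$)
$R{\left(K \right)} = -84 + K^{2} - 8 K$
$Z + R{\left(-91 \right)} = -25109 - \left(-644 - 8281\right) = -25109 + \left(-84 + 8281 + 728\right) = -25109 + 8925 = -16184$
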